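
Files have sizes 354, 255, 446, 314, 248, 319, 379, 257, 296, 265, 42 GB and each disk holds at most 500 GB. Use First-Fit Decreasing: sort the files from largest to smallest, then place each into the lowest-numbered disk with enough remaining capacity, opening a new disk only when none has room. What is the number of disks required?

10 disks

Sorted descending: 446, 379, 354, 319, 314, 296, 265, 257, 255, 248, 42.
disk 1: place 446 GB, 54 GB left
disk 2: place 379 GB, 121 GB left
disk 3: place 354 GB, 146 GB left
disk 4: place 319 GB, 181 GB left
disk 5: place 314 GB, 186 GB left
disk 6: place 296 GB, 204 GB left
disk 7: place 265 GB, 235 GB left
disk 8: place 257 GB, 243 GB left
disk 9: place 255 GB, 245 GB left
disk 10: place 248 GB, 252 GB left
disk 1: place 42 GB, 12 GB left
Final disks: [446,42] [379] [354] [319] [314] [296] [265] [257] [255] [248].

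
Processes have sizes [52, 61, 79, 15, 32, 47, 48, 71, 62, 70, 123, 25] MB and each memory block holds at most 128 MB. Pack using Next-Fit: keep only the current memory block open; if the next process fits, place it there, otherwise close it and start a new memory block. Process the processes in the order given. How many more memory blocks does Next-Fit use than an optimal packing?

2

Next-Fit: [52,61] [79,15,32] [47,48] [71] [62] [70] [123] [25] → 8 memory blocks.
Total size 685 MB; any packing needs at least ⌈685/128⌉ = 6 memory blocks.
An optimal packing achieves that bound: [123] [79,48] [71,52] [70,47] [62,61] [32,25,15] → 6 memory blocks.
Excess: 8 − 6 = 2.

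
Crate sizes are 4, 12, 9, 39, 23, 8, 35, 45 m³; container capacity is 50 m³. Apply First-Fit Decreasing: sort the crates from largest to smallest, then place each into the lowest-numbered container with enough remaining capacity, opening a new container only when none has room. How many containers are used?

Sorted descending: 45, 39, 35, 23, 12, 9, 8, 4.
container 1: place 45 m³, 5 m³ left
container 2: place 39 m³, 11 m³ left
container 3: place 35 m³, 15 m³ left
container 4: place 23 m³, 27 m³ left
container 3: place 12 m³, 3 m³ left
container 2: place 9 m³, 2 m³ left
container 4: place 8 m³, 19 m³ left
container 1: place 4 m³, 1 m³ left
Final containers: [45,4] [39,9] [35,12] [23,8].

4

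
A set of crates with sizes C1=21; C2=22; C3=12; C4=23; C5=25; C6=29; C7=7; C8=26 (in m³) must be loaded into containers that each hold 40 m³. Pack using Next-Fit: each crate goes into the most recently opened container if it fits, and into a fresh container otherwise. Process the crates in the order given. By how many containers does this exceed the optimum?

Next-Fit: [21] [22,12] [23] [25] [29,7] [26] → 6 containers.
6 crates exceed 20 m³ (half the capacity), and no two of those can share a container, so at least 6 containers are needed.
So 6 is already optimal.

0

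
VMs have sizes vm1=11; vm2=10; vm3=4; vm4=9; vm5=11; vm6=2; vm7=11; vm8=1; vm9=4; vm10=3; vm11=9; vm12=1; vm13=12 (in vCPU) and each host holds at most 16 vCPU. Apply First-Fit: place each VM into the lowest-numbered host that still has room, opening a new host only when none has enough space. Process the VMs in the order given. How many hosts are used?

7

vm1 (11 vCPU) → host 1 (remaining 5 vCPU)
vm2 (10 vCPU) → host 2 (remaining 6 vCPU)
vm3 (4 vCPU) → host 1 (remaining 1 vCPU)
vm4 (9 vCPU) → host 3 (remaining 7 vCPU)
vm5 (11 vCPU) → host 4 (remaining 5 vCPU)
vm6 (2 vCPU) → host 2 (remaining 4 vCPU)
vm7 (11 vCPU) → host 5 (remaining 5 vCPU)
vm8 (1 vCPU) → host 1 (remaining 0 vCPU)
vm9 (4 vCPU) → host 2 (remaining 0 vCPU)
vm10 (3 vCPU) → host 3 (remaining 4 vCPU)
vm11 (9 vCPU) → host 6 (remaining 7 vCPU)
vm12 (1 vCPU) → host 3 (remaining 3 vCPU)
vm13 (12 vCPU) → host 7 (remaining 4 vCPU)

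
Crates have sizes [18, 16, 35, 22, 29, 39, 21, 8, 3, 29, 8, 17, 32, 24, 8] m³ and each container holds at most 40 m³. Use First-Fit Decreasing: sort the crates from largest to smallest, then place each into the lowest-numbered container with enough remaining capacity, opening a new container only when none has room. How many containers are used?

Sorted descending: 39, 35, 32, 29, 29, 24, 22, 21, 18, 17, 16, 8, 8, 8, 3.
container 1: place 39 m³, 1 m³ left
container 2: place 35 m³, 5 m³ left
container 3: place 32 m³, 8 m³ left
container 4: place 29 m³, 11 m³ left
container 5: place 29 m³, 11 m³ left
container 6: place 24 m³, 16 m³ left
container 7: place 22 m³, 18 m³ left
container 8: place 21 m³, 19 m³ left
container 7: place 18 m³, 0 m³ left
container 8: place 17 m³, 2 m³ left
container 6: place 16 m³, 0 m³ left
container 3: place 8 m³, 0 m³ left
container 4: place 8 m³, 3 m³ left
container 5: place 8 m³, 3 m³ left
container 2: place 3 m³, 2 m³ left
Final containers: [39] [35,3] [32,8] [29,8] [29,8] [24,16] [22,18] [21,17].

8 containers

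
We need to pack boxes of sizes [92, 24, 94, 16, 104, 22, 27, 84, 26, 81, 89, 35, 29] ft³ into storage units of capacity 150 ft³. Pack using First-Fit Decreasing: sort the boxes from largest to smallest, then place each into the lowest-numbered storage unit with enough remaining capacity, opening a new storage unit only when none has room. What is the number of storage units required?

6

Sorted descending: 104, 94, 92, 89, 84, 81, 35, 29, 27, 26, 24, 22, 16.
104 ft³ → storage unit 1 (remaining 46 ft³)
94 ft³ → storage unit 2 (remaining 56 ft³)
92 ft³ → storage unit 3 (remaining 58 ft³)
89 ft³ → storage unit 4 (remaining 61 ft³)
84 ft³ → storage unit 5 (remaining 66 ft³)
81 ft³ → storage unit 6 (remaining 69 ft³)
35 ft³ → storage unit 1 (remaining 11 ft³)
29 ft³ → storage unit 2 (remaining 27 ft³)
27 ft³ → storage unit 2 (remaining 0 ft³)
26 ft³ → storage unit 3 (remaining 32 ft³)
24 ft³ → storage unit 3 (remaining 8 ft³)
22 ft³ → storage unit 4 (remaining 39 ft³)
16 ft³ → storage unit 4 (remaining 23 ft³)
Final storage units: [104,35] [94,29,27] [92,26,24] [89,22,16] [84] [81].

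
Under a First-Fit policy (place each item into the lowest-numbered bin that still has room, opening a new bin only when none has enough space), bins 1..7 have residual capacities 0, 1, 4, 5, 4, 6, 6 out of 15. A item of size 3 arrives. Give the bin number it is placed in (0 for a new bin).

Bins with room: bin 3 (4), bin 4 (5), bin 5 (4), bin 6 (6), bin 7 (6).
The first with room is bin 3.

3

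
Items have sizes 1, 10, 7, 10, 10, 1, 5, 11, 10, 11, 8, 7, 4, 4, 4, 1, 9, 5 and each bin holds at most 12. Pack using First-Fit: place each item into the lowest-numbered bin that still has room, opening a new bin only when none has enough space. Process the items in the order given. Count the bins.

1 → bin 1 (remaining 11)
10 → bin 1 (remaining 1)
7 → bin 2 (remaining 5)
10 → bin 3 (remaining 2)
10 → bin 4 (remaining 2)
1 → bin 1 (remaining 0)
5 → bin 2 (remaining 0)
11 → bin 5 (remaining 1)
10 → bin 6 (remaining 2)
11 → bin 7 (remaining 1)
8 → bin 8 (remaining 4)
7 → bin 9 (remaining 5)
4 → bin 8 (remaining 0)
4 → bin 9 (remaining 1)
4 → bin 10 (remaining 8)
1 → bin 3 (remaining 1)
9 → bin 11 (remaining 3)
5 → bin 10 (remaining 3)
Final bins: [1,10,1] [7,5] [10,1] [10] [11] [10] [11] [8,4] [7,4] [4,5] [9].

11 bins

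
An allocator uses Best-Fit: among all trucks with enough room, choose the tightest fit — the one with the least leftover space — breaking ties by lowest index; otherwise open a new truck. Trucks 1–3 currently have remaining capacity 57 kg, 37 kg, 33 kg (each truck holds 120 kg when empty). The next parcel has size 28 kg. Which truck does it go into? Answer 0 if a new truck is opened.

3

Trucks with room: truck 1 (57 kg), truck 2 (37 kg), truck 3 (33 kg).
Tightest fit is truck 3 with 33 kg free.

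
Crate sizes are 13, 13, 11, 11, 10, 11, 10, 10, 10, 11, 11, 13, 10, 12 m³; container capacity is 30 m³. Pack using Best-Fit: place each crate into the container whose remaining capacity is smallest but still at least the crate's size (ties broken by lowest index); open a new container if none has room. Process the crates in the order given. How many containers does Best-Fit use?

7

container 1: place 13 m³, 17 m³ left
container 1: place 13 m³, 4 m³ left
container 2: place 11 m³, 19 m³ left
container 2: place 11 m³, 8 m³ left
container 3: place 10 m³, 20 m³ left
container 3: place 11 m³, 9 m³ left
container 4: place 10 m³, 20 m³ left
container 4: place 10 m³, 10 m³ left
container 4: place 10 m³, 0 m³ left
container 5: place 11 m³, 19 m³ left
container 5: place 11 m³, 8 m³ left
container 6: place 13 m³, 17 m³ left
container 6: place 10 m³, 7 m³ left
container 7: place 12 m³, 18 m³ left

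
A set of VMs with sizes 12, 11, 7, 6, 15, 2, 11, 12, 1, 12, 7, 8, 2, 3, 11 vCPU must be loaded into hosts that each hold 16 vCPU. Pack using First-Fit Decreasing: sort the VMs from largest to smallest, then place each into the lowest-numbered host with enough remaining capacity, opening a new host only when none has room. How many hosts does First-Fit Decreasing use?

9

Sorted descending: 15, 12, 12, 12, 11, 11, 11, 8, 7, 7, 6, 3, 2, 2, 1.
15 vCPU → host 1 (remaining 1 vCPU)
12 vCPU → host 2 (remaining 4 vCPU)
12 vCPU → host 3 (remaining 4 vCPU)
12 vCPU → host 4 (remaining 4 vCPU)
11 vCPU → host 5 (remaining 5 vCPU)
11 vCPU → host 6 (remaining 5 vCPU)
11 vCPU → host 7 (remaining 5 vCPU)
8 vCPU → host 8 (remaining 8 vCPU)
7 vCPU → host 8 (remaining 1 vCPU)
7 vCPU → host 9 (remaining 9 vCPU)
6 vCPU → host 9 (remaining 3 vCPU)
3 vCPU → host 2 (remaining 1 vCPU)
2 vCPU → host 3 (remaining 2 vCPU)
2 vCPU → host 3 (remaining 0 vCPU)
1 vCPU → host 1 (remaining 0 vCPU)
Final hosts: [15,1] [12,3] [12,2,2] [12] [11] [11] [11] [8,7] [7,6].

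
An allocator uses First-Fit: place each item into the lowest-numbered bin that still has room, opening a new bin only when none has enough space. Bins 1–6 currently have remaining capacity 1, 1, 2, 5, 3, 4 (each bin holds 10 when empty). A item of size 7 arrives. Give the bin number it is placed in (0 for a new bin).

0

No bin has ≥ 7 free, so a new bin is opened.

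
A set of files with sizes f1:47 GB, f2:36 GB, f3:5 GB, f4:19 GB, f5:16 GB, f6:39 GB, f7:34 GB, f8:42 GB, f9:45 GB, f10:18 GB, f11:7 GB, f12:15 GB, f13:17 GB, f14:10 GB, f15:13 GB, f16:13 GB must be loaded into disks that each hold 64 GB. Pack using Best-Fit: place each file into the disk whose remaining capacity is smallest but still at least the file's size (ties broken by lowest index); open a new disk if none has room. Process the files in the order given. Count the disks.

7 disks

Put f1 (47 GB) in disk 1; 17 GB remain.
Put f2 (36 GB) in disk 2; 28 GB remain.
Put f3 (5 GB) in disk 1; 12 GB remain.
Put f4 (19 GB) in disk 2; 9 GB remain.
Put f5 (16 GB) in disk 3; 48 GB remain.
Put f6 (39 GB) in disk 3; 9 GB remain.
Put f7 (34 GB) in disk 4; 30 GB remain.
Put f8 (42 GB) in disk 5; 22 GB remain.
Put f9 (45 GB) in disk 6; 19 GB remain.
Put f10 (18 GB) in disk 6; 1 GB remain.
Put f11 (7 GB) in disk 2; 2 GB remain.
Put f12 (15 GB) in disk 5; 7 GB remain.
Put f13 (17 GB) in disk 4; 13 GB remain.
Put f14 (10 GB) in disk 1; 2 GB remain.
Put f15 (13 GB) in disk 4; 0 GB remain.
Put f16 (13 GB) in disk 7; 51 GB remain.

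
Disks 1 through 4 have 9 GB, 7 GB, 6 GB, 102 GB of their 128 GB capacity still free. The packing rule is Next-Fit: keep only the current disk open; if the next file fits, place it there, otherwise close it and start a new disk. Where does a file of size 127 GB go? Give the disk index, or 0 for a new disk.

0

Next-Fit only looks at disk 4, which has 102 GB free.
127 GB does not fit, so a new disk is opened.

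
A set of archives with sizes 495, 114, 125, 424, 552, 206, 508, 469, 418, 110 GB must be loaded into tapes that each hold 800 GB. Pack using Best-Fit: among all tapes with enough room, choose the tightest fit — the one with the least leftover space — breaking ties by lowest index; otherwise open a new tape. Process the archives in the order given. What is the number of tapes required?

6

Put 495 GB in tape 1; 305 GB remain.
Put 114 GB in tape 1; 191 GB remain.
Put 125 GB in tape 1; 66 GB remain.
Put 424 GB in tape 2; 376 GB remain.
Put 552 GB in tape 3; 248 GB remain.
Put 206 GB in tape 3; 42 GB remain.
Put 508 GB in tape 4; 292 GB remain.
Put 469 GB in tape 5; 331 GB remain.
Put 418 GB in tape 6; 382 GB remain.
Put 110 GB in tape 4; 182 GB remain.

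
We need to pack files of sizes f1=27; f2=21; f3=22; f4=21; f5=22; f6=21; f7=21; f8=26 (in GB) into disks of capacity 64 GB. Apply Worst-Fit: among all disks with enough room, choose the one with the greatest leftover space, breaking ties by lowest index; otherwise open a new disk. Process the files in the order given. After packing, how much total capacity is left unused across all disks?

75

disk 1: place f1 (27 GB), 37 GB left
disk 1: place f2 (21 GB), 16 GB left
disk 2: place f3 (22 GB), 42 GB left
disk 2: place f4 (21 GB), 21 GB left
disk 3: place f5 (22 GB), 42 GB left
disk 3: place f6 (21 GB), 21 GB left
disk 2: place f7 (21 GB), 0 GB left
disk 4: place f8 (26 GB), 38 GB left
4 disks × 64 GB = 256 GB; used 181 GB; unused 75 GB.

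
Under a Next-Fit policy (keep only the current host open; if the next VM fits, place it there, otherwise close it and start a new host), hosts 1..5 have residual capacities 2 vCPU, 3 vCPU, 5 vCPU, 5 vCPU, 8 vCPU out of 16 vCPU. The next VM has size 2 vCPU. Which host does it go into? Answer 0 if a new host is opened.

5

Next-Fit only looks at host 5, which has 8 vCPU free.
2 vCPU fits there.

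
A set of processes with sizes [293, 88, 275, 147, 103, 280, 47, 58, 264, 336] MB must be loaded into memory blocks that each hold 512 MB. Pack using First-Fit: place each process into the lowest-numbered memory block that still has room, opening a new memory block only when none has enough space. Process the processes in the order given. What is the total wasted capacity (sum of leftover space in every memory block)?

memory block 1: place 293 MB, 219 MB left
memory block 1: place 88 MB, 131 MB left
memory block 2: place 275 MB, 237 MB left
memory block 2: place 147 MB, 90 MB left
memory block 1: place 103 MB, 28 MB left
memory block 3: place 280 MB, 232 MB left
memory block 2: place 47 MB, 43 MB left
memory block 3: place 58 MB, 174 MB left
memory block 4: place 264 MB, 248 MB left
memory block 5: place 336 MB, 176 MB left
5 memory blocks × 512 MB = 2560 MB; used 1891 MB; unused 669 MB.

669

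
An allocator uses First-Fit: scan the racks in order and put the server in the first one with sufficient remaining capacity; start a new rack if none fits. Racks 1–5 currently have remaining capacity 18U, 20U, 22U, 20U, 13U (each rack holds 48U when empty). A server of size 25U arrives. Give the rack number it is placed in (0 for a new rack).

0

No rack has ≥ 25U free, so a new rack is opened.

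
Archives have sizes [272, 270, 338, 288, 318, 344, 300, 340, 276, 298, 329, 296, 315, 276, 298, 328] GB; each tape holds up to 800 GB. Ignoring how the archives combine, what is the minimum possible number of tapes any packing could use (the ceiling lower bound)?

7 tapes

Total size = 272 + 270 + 338 + 288 + 318 + 344 + 300 + 340 + 276 + 298 + 329 + 296 + 315 + 276 + 298 + 328 = 4886 GB.
⌈4886 / 800⌉ = 7.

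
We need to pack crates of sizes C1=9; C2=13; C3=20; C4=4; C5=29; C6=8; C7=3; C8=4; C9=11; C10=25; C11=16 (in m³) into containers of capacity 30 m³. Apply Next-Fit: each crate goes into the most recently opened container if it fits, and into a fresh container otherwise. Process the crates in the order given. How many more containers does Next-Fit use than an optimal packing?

1

Next-Fit: [9,13] [20,4] [29] [8,3,4,11] [25] [16] → 6 containers.
Total size 142 m³; any packing needs at least ⌈142/30⌉ = 5 containers.
An optimal packing achieves that bound: [29] [25,4] [20,9] [16,13] [11,8,4,3] → 5 containers.
Excess: 6 − 5 = 1.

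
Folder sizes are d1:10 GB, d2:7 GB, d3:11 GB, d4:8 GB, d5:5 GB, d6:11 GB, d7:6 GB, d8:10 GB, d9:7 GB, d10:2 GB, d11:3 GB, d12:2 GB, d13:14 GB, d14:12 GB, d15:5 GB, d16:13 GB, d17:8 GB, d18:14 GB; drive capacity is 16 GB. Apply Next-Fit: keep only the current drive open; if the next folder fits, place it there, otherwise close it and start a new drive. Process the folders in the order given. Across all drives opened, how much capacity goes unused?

Put d1 (10 GB) in drive 1; 6 GB remain.
Put d2 (7 GB) in drive 2; 9 GB remain.
Put d3 (11 GB) in drive 3; 5 GB remain.
Put d4 (8 GB) in drive 4; 8 GB remain.
Put d5 (5 GB) in drive 4; 3 GB remain.
Put d6 (11 GB) in drive 5; 5 GB remain.
Put d7 (6 GB) in drive 6; 10 GB remain.
Put d8 (10 GB) in drive 6; 0 GB remain.
Put d9 (7 GB) in drive 7; 9 GB remain.
Put d10 (2 GB) in drive 7; 7 GB remain.
Put d11 (3 GB) in drive 7; 4 GB remain.
Put d12 (2 GB) in drive 7; 2 GB remain.
Put d13 (14 GB) in drive 8; 2 GB remain.
Put d14 (12 GB) in drive 9; 4 GB remain.
Put d15 (5 GB) in drive 10; 11 GB remain.
Put d16 (13 GB) in drive 11; 3 GB remain.
Put d17 (8 GB) in drive 12; 8 GB remain.
Put d18 (14 GB) in drive 13; 2 GB remain.
13 drives × 16 GB = 208 GB; used 148 GB; unused 60 GB.

60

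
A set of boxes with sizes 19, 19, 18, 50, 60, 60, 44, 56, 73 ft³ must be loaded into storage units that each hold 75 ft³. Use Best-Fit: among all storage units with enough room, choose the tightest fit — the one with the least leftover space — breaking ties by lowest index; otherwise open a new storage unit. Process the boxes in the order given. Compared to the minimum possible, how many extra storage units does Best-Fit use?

Best-Fit: [19,19,18] [50] [60] [60] [44] [56] [73] → 7 storage units.
Total size 399 ft³; any packing needs at least ⌈399/75⌉ = 6 storage units.
An optimal packing achieves that bound: [73] [60] [60] [56,19] [50,19] [44,18] → 6 storage units.
Excess: 7 − 6 = 1.

1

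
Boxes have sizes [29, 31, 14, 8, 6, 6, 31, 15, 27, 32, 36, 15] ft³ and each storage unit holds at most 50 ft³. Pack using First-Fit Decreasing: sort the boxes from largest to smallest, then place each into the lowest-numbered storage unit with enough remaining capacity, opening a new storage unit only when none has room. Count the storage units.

6 storage units

Sorted descending: 36, 32, 31, 31, 29, 27, 15, 15, 14, 8, 6, 6.
storage unit 1: place 36 ft³, 14 ft³ left
storage unit 2: place 32 ft³, 18 ft³ left
storage unit 3: place 31 ft³, 19 ft³ left
storage unit 4: place 31 ft³, 19 ft³ left
storage unit 5: place 29 ft³, 21 ft³ left
storage unit 6: place 27 ft³, 23 ft³ left
storage unit 2: place 15 ft³, 3 ft³ left
storage unit 3: place 15 ft³, 4 ft³ left
storage unit 1: place 14 ft³, 0 ft³ left
storage unit 4: place 8 ft³, 11 ft³ left
storage unit 4: place 6 ft³, 5 ft³ left
storage unit 5: place 6 ft³, 15 ft³ left
Final storage units: [36,14] [32,15] [31,15] [31,8,6] [29,6] [27].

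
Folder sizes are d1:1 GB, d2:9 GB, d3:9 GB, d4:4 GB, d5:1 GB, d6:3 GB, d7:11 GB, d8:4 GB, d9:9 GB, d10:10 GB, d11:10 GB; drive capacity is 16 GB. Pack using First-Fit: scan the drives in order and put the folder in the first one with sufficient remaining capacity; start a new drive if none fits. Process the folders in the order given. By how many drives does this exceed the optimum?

First-Fit: [1,9,4,1] [9,3,4] [11] [9] [10] [10] → 6 drives.
6 folders exceed 8 GB (half the capacity), and no two of those can share a drive, so at least 6 drives are needed.
So 6 is already optimal.

0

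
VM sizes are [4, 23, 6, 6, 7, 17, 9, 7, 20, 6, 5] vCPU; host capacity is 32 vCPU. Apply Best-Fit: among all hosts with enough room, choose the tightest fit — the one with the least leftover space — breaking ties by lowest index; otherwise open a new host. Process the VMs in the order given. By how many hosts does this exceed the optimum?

0

Best-Fit: [4,23,5] [6,6,7,9] [17,7,6] [20] → 4 hosts.
Total size 110 vCPU; any packing needs at least ⌈110/32⌉ = 4 hosts.
So 4 is already optimal.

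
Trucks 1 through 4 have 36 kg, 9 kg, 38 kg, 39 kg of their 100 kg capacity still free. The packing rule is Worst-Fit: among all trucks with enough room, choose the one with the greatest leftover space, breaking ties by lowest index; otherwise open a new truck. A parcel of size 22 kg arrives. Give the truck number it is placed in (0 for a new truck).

Trucks with room: truck 1 (36 kg), truck 3 (38 kg), truck 4 (39 kg).
Most room is truck 4 with 39 kg free.

4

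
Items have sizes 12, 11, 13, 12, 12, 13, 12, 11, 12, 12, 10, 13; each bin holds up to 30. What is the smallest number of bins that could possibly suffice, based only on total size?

5

Total size = 12 + 11 + 13 + 12 + 12 + 13 + 12 + 11 + 12 + 12 + 10 + 13 = 143.
⌈143 / 30⌉ = 5.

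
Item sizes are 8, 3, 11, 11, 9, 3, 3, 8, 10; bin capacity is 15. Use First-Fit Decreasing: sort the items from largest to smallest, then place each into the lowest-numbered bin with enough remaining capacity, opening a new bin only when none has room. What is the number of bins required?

Sorted descending: 11, 11, 10, 9, 8, 8, 3, 3, 3.
Put 11 in bin 1; 4 remain.
Put 11 in bin 2; 4 remain.
Put 10 in bin 3; 5 remain.
Put 9 in bin 4; 6 remain.
Put 8 in bin 5; 7 remain.
Put 8 in bin 6; 7 remain.
Put 3 in bin 1; 1 remain.
Put 3 in bin 2; 1 remain.
Put 3 in bin 3; 2 remain.

6 bins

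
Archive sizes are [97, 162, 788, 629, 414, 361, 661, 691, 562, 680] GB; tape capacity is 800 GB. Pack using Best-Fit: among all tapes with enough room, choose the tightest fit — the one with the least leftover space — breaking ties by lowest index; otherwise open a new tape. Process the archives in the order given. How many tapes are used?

tape 1: place 97 GB, 703 GB left
tape 1: place 162 GB, 541 GB left
tape 2: place 788 GB, 12 GB left
tape 3: place 629 GB, 171 GB left
tape 1: place 414 GB, 127 GB left
tape 4: place 361 GB, 439 GB left
tape 5: place 661 GB, 139 GB left
tape 6: place 691 GB, 109 GB left
tape 7: place 562 GB, 238 GB left
tape 8: place 680 GB, 120 GB left

8 tapes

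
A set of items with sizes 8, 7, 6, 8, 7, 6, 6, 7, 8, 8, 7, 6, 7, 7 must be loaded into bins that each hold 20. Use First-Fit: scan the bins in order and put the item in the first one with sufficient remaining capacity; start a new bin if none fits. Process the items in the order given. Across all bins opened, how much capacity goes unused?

22

Put 8 in bin 1; 12 remain.
Put 7 in bin 1; 5 remain.
Put 6 in bin 2; 14 remain.
Put 8 in bin 2; 6 remain.
Put 7 in bin 3; 13 remain.
Put 6 in bin 2; 0 remain.
Put 6 in bin 3; 7 remain.
Put 7 in bin 3; 0 remain.
Put 8 in bin 4; 12 remain.
Put 8 in bin 4; 4 remain.
Put 7 in bin 5; 13 remain.
Put 6 in bin 5; 7 remain.
Put 7 in bin 5; 0 remain.
Put 7 in bin 6; 13 remain.
6 bins × 20 = 120; used 98; unused 22.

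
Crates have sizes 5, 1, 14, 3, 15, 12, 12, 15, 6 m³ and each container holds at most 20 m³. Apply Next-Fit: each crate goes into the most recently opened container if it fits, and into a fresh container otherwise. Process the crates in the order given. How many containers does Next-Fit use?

5 m³ → container 1 (remaining 15 m³)
1 m³ → container 1 (remaining 14 m³)
14 m³ → container 1 (remaining 0 m³)
3 m³ → container 2 (remaining 17 m³)
15 m³ → container 2 (remaining 2 m³)
12 m³ → container 3 (remaining 8 m³)
12 m³ → container 4 (remaining 8 m³)
15 m³ → container 5 (remaining 5 m³)
6 m³ → container 6 (remaining 14 m³)

6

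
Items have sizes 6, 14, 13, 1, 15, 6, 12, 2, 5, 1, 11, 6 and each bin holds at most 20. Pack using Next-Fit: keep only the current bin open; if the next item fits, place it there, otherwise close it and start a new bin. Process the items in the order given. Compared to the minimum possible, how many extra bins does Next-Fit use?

Next-Fit: [6,14] [13,1] [15] [6,12,2] [5,1,11] [6] → 6 bins.
Total size 92; any packing needs at least ⌈92/20⌉ = 5 bins.
An optimal packing achieves that bound: [15,5] [14,6] [13,6,1] [12,6,2] [11,1] → 5 bins.
Excess: 6 − 5 = 1.

1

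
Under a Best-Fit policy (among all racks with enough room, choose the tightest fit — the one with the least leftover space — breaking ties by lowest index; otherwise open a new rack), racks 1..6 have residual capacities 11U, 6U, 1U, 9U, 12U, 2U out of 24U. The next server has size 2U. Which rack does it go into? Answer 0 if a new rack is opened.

6

Racks with room: rack 1 (11U), rack 2 (6U), rack 4 (9U), rack 5 (12U), rack 6 (2U).
Tightest fit is rack 6 with 2U free.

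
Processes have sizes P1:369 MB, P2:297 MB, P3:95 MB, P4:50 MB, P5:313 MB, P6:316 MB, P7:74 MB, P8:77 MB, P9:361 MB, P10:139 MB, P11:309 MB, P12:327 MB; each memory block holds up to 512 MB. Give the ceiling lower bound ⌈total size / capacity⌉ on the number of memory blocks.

Total size = 369 + 297 + 95 + 50 + 313 + 316 + 74 + 77 + 361 + 139 + 309 + 327 = 2727 MB.
⌈2727 / 512⌉ = 6.

6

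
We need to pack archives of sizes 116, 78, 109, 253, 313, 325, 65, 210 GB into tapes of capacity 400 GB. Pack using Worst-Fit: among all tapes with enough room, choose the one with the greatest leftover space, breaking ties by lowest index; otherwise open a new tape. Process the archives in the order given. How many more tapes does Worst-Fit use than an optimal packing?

1

Worst-Fit: [116,78,109] [253,65] [313] [325] [210] → 5 tapes.
Total size 1469 GB; any packing needs at least ⌈1469/400⌉ = 4 tapes.
An optimal packing achieves that bound: [325,65] [313,78] [253,116] [210,109] → 4 tapes.
Excess: 5 − 4 = 1.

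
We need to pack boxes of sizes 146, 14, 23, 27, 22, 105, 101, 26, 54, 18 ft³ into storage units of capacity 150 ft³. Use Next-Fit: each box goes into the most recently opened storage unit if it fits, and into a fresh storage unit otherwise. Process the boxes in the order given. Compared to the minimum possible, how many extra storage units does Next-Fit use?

1

Next-Fit: [146] [14,23,27,22] [105] [101,26] [54,18] → 5 storage units.
Total size 536 ft³; any packing needs at least ⌈536/150⌉ = 4 storage units.
An optimal packing achieves that bound: [146] [105,27,18] [101,26,23] [54,22,14] → 4 storage units.
Excess: 5 − 4 = 1.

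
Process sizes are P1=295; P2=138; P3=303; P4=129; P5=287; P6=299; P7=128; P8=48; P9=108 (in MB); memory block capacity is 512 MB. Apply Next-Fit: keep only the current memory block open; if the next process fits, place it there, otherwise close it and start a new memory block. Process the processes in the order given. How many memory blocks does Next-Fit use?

P1 (295 MB) → memory block 1 (remaining 217 MB)
P2 (138 MB) → memory block 1 (remaining 79 MB)
P3 (303 MB) → memory block 2 (remaining 209 MB)
P4 (129 MB) → memory block 2 (remaining 80 MB)
P5 (287 MB) → memory block 3 (remaining 225 MB)
P6 (299 MB) → memory block 4 (remaining 213 MB)
P7 (128 MB) → memory block 4 (remaining 85 MB)
P8 (48 MB) → memory block 4 (remaining 37 MB)
P9 (108 MB) → memory block 5 (remaining 404 MB)

5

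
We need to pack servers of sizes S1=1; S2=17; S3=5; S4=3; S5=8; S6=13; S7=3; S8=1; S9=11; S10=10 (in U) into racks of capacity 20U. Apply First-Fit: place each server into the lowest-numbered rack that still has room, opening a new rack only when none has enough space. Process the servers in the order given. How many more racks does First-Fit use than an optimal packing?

First-Fit: [1,17,1] [5,3,8,3] [13] [11] [10] → 5 racks.
Total size 72U; any packing needs at least ⌈72/20⌉ = 4 racks.
An optimal packing achieves that bound: [17,3] [13,5,1,1] [11,8] [10,3] → 4 racks.
Excess: 5 − 4 = 1.

1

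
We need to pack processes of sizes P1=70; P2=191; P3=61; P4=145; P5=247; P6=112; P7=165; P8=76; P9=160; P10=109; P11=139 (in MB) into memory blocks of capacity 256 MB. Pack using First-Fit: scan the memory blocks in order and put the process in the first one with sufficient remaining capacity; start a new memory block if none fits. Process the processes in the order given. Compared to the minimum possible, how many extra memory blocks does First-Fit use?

First-Fit: [70,61,112] [191] [145,76] [247] [165] [160] [109,139] → 7 memory blocks.
Total size 1475 MB; any packing needs at least ⌈1475/256⌉ = 6 memory blocks.
An optimal packing achieves that bound: [247] [191,61] [165,76] [160,70] [145,109] [139,112] → 6 memory blocks.
Excess: 7 − 6 = 1.

1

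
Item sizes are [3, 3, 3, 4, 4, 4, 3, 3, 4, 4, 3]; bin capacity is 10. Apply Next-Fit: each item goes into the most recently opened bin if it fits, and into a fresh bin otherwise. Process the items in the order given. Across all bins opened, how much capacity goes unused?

bin 1: place 3, 7 left
bin 1: place 3, 4 left
bin 1: place 3, 1 left
bin 2: place 4, 6 left
bin 2: place 4, 2 left
bin 3: place 4, 6 left
bin 3: place 3, 3 left
bin 3: place 3, 0 left
bin 4: place 4, 6 left
bin 4: place 4, 2 left
bin 5: place 3, 7 left
5 bins × 10 = 50; used 38; unused 12.

12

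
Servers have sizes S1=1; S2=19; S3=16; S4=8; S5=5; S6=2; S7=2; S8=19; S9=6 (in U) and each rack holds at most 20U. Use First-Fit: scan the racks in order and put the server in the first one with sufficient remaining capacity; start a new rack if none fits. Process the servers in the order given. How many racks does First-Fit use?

4

rack 1: place S1 (1U), 19U left
rack 1: place S2 (19U), 0U left
rack 2: place S3 (16U), 4U left
rack 3: place S4 (8U), 12U left
rack 3: place S5 (5U), 7U left
rack 2: place S6 (2U), 2U left
rack 2: place S7 (2U), 0U left
rack 4: place S8 (19U), 1U left
rack 3: place S9 (6U), 1U left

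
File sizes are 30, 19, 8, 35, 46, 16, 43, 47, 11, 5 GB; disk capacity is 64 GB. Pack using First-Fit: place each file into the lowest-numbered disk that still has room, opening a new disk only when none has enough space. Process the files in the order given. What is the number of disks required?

Put 30 GB in disk 1; 34 GB remain.
Put 19 GB in disk 1; 15 GB remain.
Put 8 GB in disk 1; 7 GB remain.
Put 35 GB in disk 2; 29 GB remain.
Put 46 GB in disk 3; 18 GB remain.
Put 16 GB in disk 2; 13 GB remain.
Put 43 GB in disk 4; 21 GB remain.
Put 47 GB in disk 5; 17 GB remain.
Put 11 GB in disk 2; 2 GB remain.
Put 5 GB in disk 1; 2 GB remain.

5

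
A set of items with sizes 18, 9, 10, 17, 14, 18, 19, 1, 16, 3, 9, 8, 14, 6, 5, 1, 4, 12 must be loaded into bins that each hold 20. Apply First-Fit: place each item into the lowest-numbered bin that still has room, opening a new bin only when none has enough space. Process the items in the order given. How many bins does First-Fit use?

Put 18 in bin 1; 2 remain.
Put 9 in bin 2; 11 remain.
Put 10 in bin 2; 1 remain.
Put 17 in bin 3; 3 remain.
Put 14 in bin 4; 6 remain.
Put 18 in bin 5; 2 remain.
Put 19 in bin 6; 1 remain.
Put 1 in bin 1; 1 remain.
Put 16 in bin 7; 4 remain.
Put 3 in bin 3; 0 remain.
Put 9 in bin 8; 11 remain.
Put 8 in bin 8; 3 remain.
Put 14 in bin 9; 6 remain.
Put 6 in bin 4; 0 remain.
Put 5 in bin 9; 1 remain.
Put 1 in bin 1; 0 remain.
Put 4 in bin 7; 0 remain.
Put 12 in bin 10; 8 remain.
Final bins: [18,1,1] [9,10] [17,3] [14,6] [18] [19] [16,4] [9,8] [14,5] [12].

10 bins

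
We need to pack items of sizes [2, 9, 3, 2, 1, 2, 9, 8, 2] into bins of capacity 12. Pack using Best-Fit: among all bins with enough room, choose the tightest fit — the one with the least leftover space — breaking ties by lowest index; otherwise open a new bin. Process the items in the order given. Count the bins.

2 → bin 1 (remaining 10)
9 → bin 1 (remaining 1)
3 → bin 2 (remaining 9)
2 → bin 2 (remaining 7)
1 → bin 1 (remaining 0)
2 → bin 2 (remaining 5)
9 → bin 3 (remaining 3)
8 → bin 4 (remaining 4)
2 → bin 3 (remaining 1)

4 bins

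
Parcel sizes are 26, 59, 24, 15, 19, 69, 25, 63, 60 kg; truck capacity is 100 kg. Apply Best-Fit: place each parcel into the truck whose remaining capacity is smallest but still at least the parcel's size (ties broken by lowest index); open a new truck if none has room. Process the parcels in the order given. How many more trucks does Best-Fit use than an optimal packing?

Best-Fit: [26,59,15] [24,19] [69,25] [63] [60] → 5 trucks.
Total size 360 kg; any packing needs at least ⌈360/100⌉ = 4 trucks.
An optimal packing achieves that bound: [69,26] [63,25] [60,24,15] [59,19] → 4 trucks.
Excess: 5 − 4 = 1.

1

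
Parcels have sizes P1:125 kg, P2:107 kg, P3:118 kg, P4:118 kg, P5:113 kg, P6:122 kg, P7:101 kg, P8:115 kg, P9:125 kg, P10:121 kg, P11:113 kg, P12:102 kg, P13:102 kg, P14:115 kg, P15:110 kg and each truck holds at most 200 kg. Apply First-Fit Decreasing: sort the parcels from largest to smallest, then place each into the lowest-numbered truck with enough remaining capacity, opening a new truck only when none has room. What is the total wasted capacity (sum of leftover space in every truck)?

1293

Sorted descending: 125, 125, 122, 121, 118, 118, 115, 115, 113, 113, 110, 107, 102, 102, 101.
truck 1: place 125 kg, 75 kg left
truck 2: place 125 kg, 75 kg left
truck 3: place 122 kg, 78 kg left
truck 4: place 121 kg, 79 kg left
truck 5: place 118 kg, 82 kg left
truck 6: place 118 kg, 82 kg left
truck 7: place 115 kg, 85 kg left
truck 8: place 115 kg, 85 kg left
truck 9: place 113 kg, 87 kg left
truck 10: place 113 kg, 87 kg left
truck 11: place 110 kg, 90 kg left
truck 12: place 107 kg, 93 kg left
truck 13: place 102 kg, 98 kg left
truck 14: place 102 kg, 98 kg left
truck 15: place 101 kg, 99 kg left
15 trucks × 200 kg = 3000 kg; used 1707 kg; unused 1293 kg.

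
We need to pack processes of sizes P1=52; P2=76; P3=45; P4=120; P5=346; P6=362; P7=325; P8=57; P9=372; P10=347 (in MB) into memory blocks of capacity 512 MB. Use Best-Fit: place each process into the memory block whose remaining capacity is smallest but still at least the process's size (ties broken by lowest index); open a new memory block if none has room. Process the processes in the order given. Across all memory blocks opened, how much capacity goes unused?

Put P1 (52 MB) in memory block 1; 460 MB remain.
Put P2 (76 MB) in memory block 1; 384 MB remain.
Put P3 (45 MB) in memory block 1; 339 MB remain.
Put P4 (120 MB) in memory block 1; 219 MB remain.
Put P5 (346 MB) in memory block 2; 166 MB remain.
Put P6 (362 MB) in memory block 3; 150 MB remain.
Put P7 (325 MB) in memory block 4; 187 MB remain.
Put P8 (57 MB) in memory block 3; 93 MB remain.
Put P9 (372 MB) in memory block 5; 140 MB remain.
Put P10 (347 MB) in memory block 6; 165 MB remain.
6 memory blocks × 512 MB = 3072 MB; used 2102 MB; unused 970 MB.

970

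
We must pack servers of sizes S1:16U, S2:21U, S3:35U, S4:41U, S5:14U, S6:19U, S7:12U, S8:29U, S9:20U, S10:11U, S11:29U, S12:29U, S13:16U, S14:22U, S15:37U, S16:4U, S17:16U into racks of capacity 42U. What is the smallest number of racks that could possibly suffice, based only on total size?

9 racks

Total size = 16 + 21 + 35 + 41 + 14 + 19 + 12 + 29 + 20 + 11 + 29 + 29 + 16 + 22 + 37 + 4 + 16 = 371U.
⌈371 / 42⌉ = 9.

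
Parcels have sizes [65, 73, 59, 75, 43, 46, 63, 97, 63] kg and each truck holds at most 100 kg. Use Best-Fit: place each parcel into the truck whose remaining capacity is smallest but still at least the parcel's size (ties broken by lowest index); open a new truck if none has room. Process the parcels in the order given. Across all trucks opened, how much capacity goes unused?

truck 1: place 65 kg, 35 kg left
truck 2: place 73 kg, 27 kg left
truck 3: place 59 kg, 41 kg left
truck 4: place 75 kg, 25 kg left
truck 5: place 43 kg, 57 kg left
truck 5: place 46 kg, 11 kg left
truck 6: place 63 kg, 37 kg left
truck 7: place 97 kg, 3 kg left
truck 8: place 63 kg, 37 kg left
8 trucks × 100 kg = 800 kg; used 584 kg; unused 216 kg.

216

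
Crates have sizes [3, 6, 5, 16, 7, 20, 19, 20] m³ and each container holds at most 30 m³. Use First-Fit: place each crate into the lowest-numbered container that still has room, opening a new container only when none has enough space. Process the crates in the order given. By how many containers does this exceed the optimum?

First-Fit: [3,6,5,16] [7,20] [19] [20] → 4 containers.
Total size 96 m³; any packing needs at least ⌈96/30⌉ = 4 containers.
So 4 is already optimal.

0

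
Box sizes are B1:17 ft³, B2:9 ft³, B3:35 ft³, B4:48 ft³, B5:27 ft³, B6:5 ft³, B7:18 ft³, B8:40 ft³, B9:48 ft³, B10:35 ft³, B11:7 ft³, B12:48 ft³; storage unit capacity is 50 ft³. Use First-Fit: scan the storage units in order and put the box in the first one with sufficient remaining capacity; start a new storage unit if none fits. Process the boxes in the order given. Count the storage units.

8

storage unit 1: place B1 (17 ft³), 33 ft³ left
storage unit 1: place B2 (9 ft³), 24 ft³ left
storage unit 2: place B3 (35 ft³), 15 ft³ left
storage unit 3: place B4 (48 ft³), 2 ft³ left
storage unit 4: place B5 (27 ft³), 23 ft³ left
storage unit 1: place B6 (5 ft³), 19 ft³ left
storage unit 1: place B7 (18 ft³), 1 ft³ left
storage unit 5: place B8 (40 ft³), 10 ft³ left
storage unit 6: place B9 (48 ft³), 2 ft³ left
storage unit 7: place B10 (35 ft³), 15 ft³ left
storage unit 2: place B11 (7 ft³), 8 ft³ left
storage unit 8: place B12 (48 ft³), 2 ft³ left
Final storage units: [17,9,5,18] [35,7] [48] [27] [40] [48] [35] [48].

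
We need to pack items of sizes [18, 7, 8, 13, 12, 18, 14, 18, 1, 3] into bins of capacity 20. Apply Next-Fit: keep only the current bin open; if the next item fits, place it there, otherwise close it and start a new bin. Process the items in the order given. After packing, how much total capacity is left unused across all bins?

bin 1: place 18, 2 left
bin 2: place 7, 13 left
bin 2: place 8, 5 left
bin 3: place 13, 7 left
bin 4: place 12, 8 left
bin 5: place 18, 2 left
bin 6: place 14, 6 left
bin 7: place 18, 2 left
bin 7: place 1, 1 left
bin 8: place 3, 17 left
8 bins × 20 = 160; used 112; unused 48.

48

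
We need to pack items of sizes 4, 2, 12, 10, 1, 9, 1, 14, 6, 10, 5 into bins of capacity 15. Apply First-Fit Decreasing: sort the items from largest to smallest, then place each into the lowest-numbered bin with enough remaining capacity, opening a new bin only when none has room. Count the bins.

5

Sorted descending: 14, 12, 10, 10, 9, 6, 5, 4, 2, 1, 1.
Put 14 in bin 1; 1 remain.
Put 12 in bin 2; 3 remain.
Put 10 in bin 3; 5 remain.
Put 10 in bin 4; 5 remain.
Put 9 in bin 5; 6 remain.
Put 6 in bin 5; 0 remain.
Put 5 in bin 3; 0 remain.
Put 4 in bin 4; 1 remain.
Put 2 in bin 2; 1 remain.
Put 1 in bin 1; 0 remain.
Put 1 in bin 2; 0 remain.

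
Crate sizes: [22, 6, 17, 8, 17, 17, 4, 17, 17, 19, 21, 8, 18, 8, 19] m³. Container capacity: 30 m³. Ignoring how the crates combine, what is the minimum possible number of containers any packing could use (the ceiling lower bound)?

8 containers

Total size = 22 + 6 + 17 + 8 + 17 + 17 + 4 + 17 + 17 + 19 + 21 + 8 + 18 + 8 + 19 = 218 m³.
⌈218 / 30⌉ = 8.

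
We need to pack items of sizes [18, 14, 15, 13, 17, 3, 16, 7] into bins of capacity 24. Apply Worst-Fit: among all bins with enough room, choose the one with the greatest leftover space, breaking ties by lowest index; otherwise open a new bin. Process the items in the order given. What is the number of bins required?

bin 1: place 18, 6 left
bin 2: place 14, 10 left
bin 3: place 15, 9 left
bin 4: place 13, 11 left
bin 5: place 17, 7 left
bin 4: place 3, 8 left
bin 6: place 16, 8 left
bin 2: place 7, 3 left
Final bins: [18] [14,7] [15] [13,3] [17] [16].

6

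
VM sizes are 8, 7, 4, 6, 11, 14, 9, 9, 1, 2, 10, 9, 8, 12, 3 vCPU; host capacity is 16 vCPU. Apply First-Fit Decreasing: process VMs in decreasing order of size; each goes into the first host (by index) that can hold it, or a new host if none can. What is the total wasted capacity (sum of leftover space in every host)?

15

Sorted descending: 14, 12, 11, 10, 9, 9, 9, 8, 8, 7, 6, 4, 3, 2, 1.
host 1: place 14 vCPU, 2 vCPU left
host 2: place 12 vCPU, 4 vCPU left
host 3: place 11 vCPU, 5 vCPU left
host 4: place 10 vCPU, 6 vCPU left
host 5: place 9 vCPU, 7 vCPU left
host 6: place 9 vCPU, 7 vCPU left
host 7: place 9 vCPU, 7 vCPU left
host 8: place 8 vCPU, 8 vCPU left
host 8: place 8 vCPU, 0 vCPU left
host 5: place 7 vCPU, 0 vCPU left
host 4: place 6 vCPU, 0 vCPU left
host 2: place 4 vCPU, 0 vCPU left
host 3: place 3 vCPU, 2 vCPU left
host 1: place 2 vCPU, 0 vCPU left
host 3: place 1 vCPU, 1 vCPU left
8 hosts × 16 vCPU = 128 vCPU; used 113 vCPU; unused 15 vCPU.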